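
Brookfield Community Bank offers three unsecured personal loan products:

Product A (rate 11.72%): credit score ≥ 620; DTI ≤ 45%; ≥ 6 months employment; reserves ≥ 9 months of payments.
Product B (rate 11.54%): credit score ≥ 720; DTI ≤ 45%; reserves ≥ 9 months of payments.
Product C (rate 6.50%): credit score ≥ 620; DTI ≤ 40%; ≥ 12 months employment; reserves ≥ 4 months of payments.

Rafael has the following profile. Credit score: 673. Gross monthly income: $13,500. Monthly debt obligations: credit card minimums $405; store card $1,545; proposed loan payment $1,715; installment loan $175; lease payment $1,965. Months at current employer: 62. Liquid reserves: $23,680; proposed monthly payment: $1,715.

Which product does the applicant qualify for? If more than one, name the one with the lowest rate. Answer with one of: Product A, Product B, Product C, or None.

Product A

Total debts = (405 + 1,545 + 1,715 + 175 + 1,965) = 5,805; DTI = 5,805/13,500 = 43%.
Reserves = 23,680/1,715 = 13.8 months.
Product A: score 673 ≥ 620; DTI 43% ≤ 45%; employment 62 ≥ 6 mo; reserves 13.8 ≥ 9 mo → qualifies.
Product B: score 673 < 720; DTI 43% ≤ 45%; reserves 13.8 ≥ 9 mo → does not qualify.
Product C: score 673 ≥ 620; DTI 43% > 40%; employment 62 ≥ 12 mo; reserves 13.8 ≥ 4 mo → does not qualify.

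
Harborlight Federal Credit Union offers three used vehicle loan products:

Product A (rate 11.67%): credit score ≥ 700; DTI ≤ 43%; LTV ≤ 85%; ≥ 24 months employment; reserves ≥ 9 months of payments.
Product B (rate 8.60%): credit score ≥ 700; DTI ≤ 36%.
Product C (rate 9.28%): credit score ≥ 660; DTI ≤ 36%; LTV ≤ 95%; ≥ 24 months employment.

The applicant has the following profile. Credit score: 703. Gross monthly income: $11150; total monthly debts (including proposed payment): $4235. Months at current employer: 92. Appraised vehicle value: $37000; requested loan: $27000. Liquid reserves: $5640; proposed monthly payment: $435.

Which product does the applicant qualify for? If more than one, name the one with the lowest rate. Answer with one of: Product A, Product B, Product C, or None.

DTI = 4,235/11,150 = 38%.
LTV = 27,000/37,000 = 73%.
Reserves = 5,640/435 = 13.0 months.
Product A: score 703 ≥ 700; DTI 38% ≤ 43%; LTV 73% ≤ 85%; employment 92 ≥ 24 mo; reserves 13.0 ≥ 9 mo → qualifies.
Product B: score 703 ≥ 700; DTI 38% > 36% → does not qualify.
Product C: score 703 ≥ 660; DTI 38% > 36%; LTV 73% ≤ 95%; employment 92 ≥ 24 mo → does not qualify.

Product A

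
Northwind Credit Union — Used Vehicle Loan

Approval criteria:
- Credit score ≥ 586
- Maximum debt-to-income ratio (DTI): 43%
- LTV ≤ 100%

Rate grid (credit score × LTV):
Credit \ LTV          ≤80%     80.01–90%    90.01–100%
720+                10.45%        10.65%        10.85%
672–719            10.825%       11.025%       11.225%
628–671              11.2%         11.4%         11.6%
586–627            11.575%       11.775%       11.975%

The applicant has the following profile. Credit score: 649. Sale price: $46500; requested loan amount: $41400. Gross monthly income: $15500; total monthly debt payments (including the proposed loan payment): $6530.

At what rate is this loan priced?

11.4%

Credit score 649 ≥ 586; DTI: 6,530 ÷ 15,500 = 42.1%, within the 43% cap
Loan-to-value = 41,400/46,500 = 89% — pass (100% max)
Credit 649 → row 628–671; LTV 89% → column 80.01–90%. Grid cell → 11.4%.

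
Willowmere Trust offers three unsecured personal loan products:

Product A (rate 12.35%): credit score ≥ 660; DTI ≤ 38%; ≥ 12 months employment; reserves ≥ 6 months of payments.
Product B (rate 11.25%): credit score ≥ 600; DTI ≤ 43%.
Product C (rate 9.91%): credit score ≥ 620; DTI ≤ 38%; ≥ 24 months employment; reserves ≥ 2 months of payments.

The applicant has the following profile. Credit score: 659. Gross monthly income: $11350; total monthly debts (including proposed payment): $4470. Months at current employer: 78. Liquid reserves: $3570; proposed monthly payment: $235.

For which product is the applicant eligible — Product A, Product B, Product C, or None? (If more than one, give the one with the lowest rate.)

Product B

DTI = 4,470/11,350 = 39.4%.
Reserves = 3,570/235 = 15.2 months.
Product A: score 659 < 660; DTI 39.4% > 38%; employment 78 ≥ 12 mo; reserves 15.2 ≥ 6 mo → does not qualify.
Product B: score 659 ≥ 600; DTI 39.4% ≤ 43% → qualifies.
Product C: score 659 ≥ 620; DTI 39.4% > 38%; employment 78 ≥ 24 mo; reserves 15.2 ≥ 2 mo → does not qualify.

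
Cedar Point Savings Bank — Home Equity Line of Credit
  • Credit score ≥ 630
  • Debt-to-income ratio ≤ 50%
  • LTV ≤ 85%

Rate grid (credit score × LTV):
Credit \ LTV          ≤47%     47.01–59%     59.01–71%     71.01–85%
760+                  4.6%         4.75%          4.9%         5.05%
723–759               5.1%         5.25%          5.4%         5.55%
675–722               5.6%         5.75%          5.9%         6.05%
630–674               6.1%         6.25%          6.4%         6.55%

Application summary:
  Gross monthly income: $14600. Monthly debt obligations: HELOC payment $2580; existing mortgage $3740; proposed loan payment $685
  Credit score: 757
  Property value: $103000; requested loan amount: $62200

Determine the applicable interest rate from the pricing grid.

Credit score 757 ≥ 630; Total monthly debts = (2,580 + 3,740 + 685) = 7,005. Debt-to-income = 7,005/14,600 = 48% — meets 50% limit
Loan-to-value = 62,200/103,000 = 60.4% — pass (85% max)
Row: 757 falls in 723–759. Column: 60.4% falls in 59.01–71%. Rate = 5.4%.

5.4%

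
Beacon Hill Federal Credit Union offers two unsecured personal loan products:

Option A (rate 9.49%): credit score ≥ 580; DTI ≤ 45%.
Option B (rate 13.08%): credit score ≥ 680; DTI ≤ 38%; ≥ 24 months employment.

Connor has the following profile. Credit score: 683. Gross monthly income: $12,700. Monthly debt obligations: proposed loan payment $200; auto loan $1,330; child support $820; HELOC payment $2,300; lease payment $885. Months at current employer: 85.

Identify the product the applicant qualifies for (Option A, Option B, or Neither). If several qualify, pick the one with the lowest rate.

Option A

Total debts = (200 + 1,330 + 820 + 2,300 + 885) = 5,535; DTI = 5,535/12,700 = 43.6%.
Option A: score 683 ≥ 580; DTI 43.6% ≤ 45% → qualifies.
Option B: score 683 ≥ 680; DTI 43.6% > 38%; employment 85 ≥ 24 mo → does not qualify.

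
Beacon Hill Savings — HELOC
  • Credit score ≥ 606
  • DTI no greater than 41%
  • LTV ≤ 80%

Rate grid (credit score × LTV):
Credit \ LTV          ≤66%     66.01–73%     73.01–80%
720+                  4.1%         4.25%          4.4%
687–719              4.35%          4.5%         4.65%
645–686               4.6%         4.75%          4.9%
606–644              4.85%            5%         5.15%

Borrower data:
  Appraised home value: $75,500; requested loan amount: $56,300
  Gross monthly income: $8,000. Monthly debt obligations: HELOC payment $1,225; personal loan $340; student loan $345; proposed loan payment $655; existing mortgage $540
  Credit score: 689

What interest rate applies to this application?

4.65%

Credit score 689 ≥ 606; Total monthly debts = (1,225 + 340 + 345 + 655 + 540) = 3,105. DTI = 3,105/8,000 = 38.8% ≤ 41%
LTV = 56,300/75,500 = 74.6% ≤ 80%
Credit 689 → row 687–719; LTV 74.6% → column 73.01–80%. Grid cell → 4.65%.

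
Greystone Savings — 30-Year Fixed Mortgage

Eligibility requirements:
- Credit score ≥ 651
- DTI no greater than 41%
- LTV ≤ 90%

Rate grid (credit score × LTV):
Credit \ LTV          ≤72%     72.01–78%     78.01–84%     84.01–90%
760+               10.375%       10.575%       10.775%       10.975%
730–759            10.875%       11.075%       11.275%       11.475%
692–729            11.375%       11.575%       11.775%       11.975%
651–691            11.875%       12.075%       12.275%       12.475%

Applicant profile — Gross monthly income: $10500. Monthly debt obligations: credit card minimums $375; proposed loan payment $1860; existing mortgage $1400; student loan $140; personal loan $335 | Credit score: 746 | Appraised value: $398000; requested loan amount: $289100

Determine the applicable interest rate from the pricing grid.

11.075%

Credit score 746 ≥ 651; Total monthly debts = (375 + 1,860 + 1,400 + 140 + 335) = 4,110. Debt-to-income = 4,110/10,500 = 39.1% — meets 41% limit
Loan-to-value = 289,100/398,000 = 72.6% — pass (90% max)
Score 746 is in the 730–759 band; LTV 72.6% is in the 72.01–78% band → 11.075%.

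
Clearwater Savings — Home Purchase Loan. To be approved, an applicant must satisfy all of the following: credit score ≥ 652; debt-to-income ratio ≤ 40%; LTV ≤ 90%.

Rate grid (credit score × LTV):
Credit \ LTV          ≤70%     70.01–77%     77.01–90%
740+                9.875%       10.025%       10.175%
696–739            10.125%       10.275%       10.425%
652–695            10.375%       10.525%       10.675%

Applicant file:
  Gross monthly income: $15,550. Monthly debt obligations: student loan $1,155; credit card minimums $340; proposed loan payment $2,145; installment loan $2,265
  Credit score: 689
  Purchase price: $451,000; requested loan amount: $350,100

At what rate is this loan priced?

10.675%

Credit score 689 ≥ 652; Total monthly debts = (1,155 + 340 + 2,145 + 2,265) = 5,905. DTI: 5,905 ÷ 15,550 = 38%, within the 40% cap
Loan-to-value = 350,100/451,000 = 77.6% — pass (90% max)
Credit 689 → row 652–695; LTV 77.6% → column 77.01–90%. Grid cell → 10.675%.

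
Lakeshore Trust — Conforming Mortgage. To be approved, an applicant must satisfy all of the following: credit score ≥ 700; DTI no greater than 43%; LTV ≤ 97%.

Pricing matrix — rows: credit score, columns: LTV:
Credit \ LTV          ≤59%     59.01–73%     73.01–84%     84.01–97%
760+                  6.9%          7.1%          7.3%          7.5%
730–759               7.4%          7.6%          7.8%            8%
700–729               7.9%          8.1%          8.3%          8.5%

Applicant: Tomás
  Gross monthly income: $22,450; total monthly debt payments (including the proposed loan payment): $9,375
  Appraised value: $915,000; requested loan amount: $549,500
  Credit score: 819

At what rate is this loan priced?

7.1%

Credit score 819 ≥ 700; DTI = 9,375/22,450 = 41.8% ≤ 43%
Loan-to-value = 549,500/915,000 = 60.1% — pass (97% max)
Score 819 is in the 760+ band; LTV 60.1% is in the 59.01–73% band → 7.1%.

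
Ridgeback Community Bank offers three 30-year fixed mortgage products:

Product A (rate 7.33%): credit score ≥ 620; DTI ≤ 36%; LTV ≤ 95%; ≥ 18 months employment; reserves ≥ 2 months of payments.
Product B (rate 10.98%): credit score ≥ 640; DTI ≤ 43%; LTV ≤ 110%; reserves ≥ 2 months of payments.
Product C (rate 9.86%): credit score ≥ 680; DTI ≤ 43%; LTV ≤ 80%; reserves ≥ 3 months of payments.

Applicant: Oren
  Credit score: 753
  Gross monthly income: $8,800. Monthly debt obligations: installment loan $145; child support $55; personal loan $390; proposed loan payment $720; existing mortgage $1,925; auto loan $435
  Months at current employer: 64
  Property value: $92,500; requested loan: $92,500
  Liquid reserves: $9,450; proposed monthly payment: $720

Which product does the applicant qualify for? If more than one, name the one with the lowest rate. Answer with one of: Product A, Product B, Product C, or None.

Product B

Total debts = (145 + 55 + 390 + 720 + 1,925 + 435) = 3,670; DTI = 3,670/8,800 = 41.7%.
LTV = 92,500/92,500 = 100%.
Reserves = 9,450/720 = 13.1 months.
Product A: score 753 ≥ 620; DTI 41.7% > 36%; LTV 100% > 95%; employment 64 ≥ 18 mo; reserves 13.1 ≥ 2 mo → does not qualify.
Product B: score 753 ≥ 640; DTI 41.7% ≤ 43%; LTV 100% ≤ 110%; reserves 13.1 ≥ 2 mo → qualifies.
Product C: score 753 ≥ 680; DTI 41.7% ≤ 43%; LTV 100% > 80%; reserves 13.1 ≥ 3 mo → does not qualify.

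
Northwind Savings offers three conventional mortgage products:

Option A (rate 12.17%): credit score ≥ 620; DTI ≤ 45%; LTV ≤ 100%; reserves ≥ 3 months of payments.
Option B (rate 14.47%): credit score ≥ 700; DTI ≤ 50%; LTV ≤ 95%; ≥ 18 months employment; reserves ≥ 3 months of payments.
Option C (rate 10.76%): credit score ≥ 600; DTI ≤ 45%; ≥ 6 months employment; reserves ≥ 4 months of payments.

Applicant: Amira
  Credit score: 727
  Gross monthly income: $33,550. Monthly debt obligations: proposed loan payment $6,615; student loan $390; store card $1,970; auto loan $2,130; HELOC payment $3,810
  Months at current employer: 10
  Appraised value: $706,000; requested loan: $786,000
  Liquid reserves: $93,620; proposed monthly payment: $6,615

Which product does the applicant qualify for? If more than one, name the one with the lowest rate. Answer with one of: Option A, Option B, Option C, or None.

Total debts = (6,615 + 390 + 1,970 + 2,130 + 3,810) = 14,915; DTI = 14,915/33,550 = 44.5%.
LTV = 786,000/706,000 = 111.3%.
Reserves = 93,620/6,615 = 14.2 months.
Option A: score 727 ≥ 620; DTI 44.5% ≤ 45%; LTV 111.3% > 100%; reserves 14.2 ≥ 3 mo → does not qualify.
Option B: score 727 ≥ 700; DTI 44.5% ≤ 50%; LTV 111.3% > 95%; employment 10 < 18 mo; reserves 14.2 ≥ 3 mo → does not qualify.
Option C: score 727 ≥ 600; DTI 44.5% ≤ 45%; employment 10 ≥ 6 mo; reserves 14.2 ≥ 4 mo → qualifies.

Option C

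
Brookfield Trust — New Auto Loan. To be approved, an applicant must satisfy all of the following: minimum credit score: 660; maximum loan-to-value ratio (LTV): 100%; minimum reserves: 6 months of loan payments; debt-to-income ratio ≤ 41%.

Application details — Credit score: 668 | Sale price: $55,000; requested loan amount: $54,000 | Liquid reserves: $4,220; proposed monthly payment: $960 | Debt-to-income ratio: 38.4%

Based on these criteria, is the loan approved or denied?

Denied

Credit score 668 ≥ 660 (meets)
LTV = 54,000/55,000 = 98.2% ≤ 100%
Liquid reserves cover 4,220/960 = 4.4 months — < 6 required
Debt-to-income 38.4% vs 41% cap — pass
Fails on reserves.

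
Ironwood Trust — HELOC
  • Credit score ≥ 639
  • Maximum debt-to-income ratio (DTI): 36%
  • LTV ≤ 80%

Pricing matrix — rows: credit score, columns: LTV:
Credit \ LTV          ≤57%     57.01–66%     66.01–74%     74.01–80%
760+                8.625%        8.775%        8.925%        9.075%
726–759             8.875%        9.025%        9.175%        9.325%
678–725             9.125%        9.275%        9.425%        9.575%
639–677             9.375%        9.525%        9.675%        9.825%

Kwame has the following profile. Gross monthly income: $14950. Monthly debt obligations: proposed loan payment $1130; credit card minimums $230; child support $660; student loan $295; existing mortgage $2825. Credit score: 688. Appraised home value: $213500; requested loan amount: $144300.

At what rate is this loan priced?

Credit score 688 ≥ 639; Total monthly debts = (1,130 + 230 + 660 + 295 + 2,825) = 5,140. DTI = 5,140/14,950 = 34.4% ≤ 36%
LTV = 144,300/213,500 = 67.6% ≤ 80%
Score 688 is in the 678–725 band; LTV 67.6% is in the 66.01–74% band → 9.425%.

9.425%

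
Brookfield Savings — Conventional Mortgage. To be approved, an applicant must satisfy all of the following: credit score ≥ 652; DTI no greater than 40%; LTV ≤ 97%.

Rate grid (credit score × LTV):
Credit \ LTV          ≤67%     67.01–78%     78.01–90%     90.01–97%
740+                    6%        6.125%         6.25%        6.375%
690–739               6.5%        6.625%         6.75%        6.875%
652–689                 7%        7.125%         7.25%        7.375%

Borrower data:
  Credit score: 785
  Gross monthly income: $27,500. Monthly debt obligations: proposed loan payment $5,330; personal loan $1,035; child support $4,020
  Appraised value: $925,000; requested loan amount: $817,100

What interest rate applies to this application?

Credit score 785 ≥ 652; Total monthly debts = (5,330 + 1,035 + 4,020) = 10,385. DTI = 10,385/27,500 = 37.8% ≤ 40%
LTV: 817,100 ÷ 925,000 = 88.3%, within 97% cap
Score 785 is in the 740+ band; LTV 88.3% is in the 78.01–90% band → 6.25%.

6.25%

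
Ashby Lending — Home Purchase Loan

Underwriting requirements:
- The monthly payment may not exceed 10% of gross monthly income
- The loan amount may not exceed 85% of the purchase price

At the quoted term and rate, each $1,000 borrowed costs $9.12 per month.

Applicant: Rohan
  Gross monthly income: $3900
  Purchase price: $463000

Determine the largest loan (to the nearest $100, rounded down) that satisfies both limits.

$42,700

Payment cap: 10% × $3,900 = $390/month.
At $9.12 per $1,000, that supports 390/9.12 × 1,000 ≈ $42,763 → $42,700.
LTV cap: 85% × $463,000 = $393,550 → $393,500.
Binding constraint: payment-to-income.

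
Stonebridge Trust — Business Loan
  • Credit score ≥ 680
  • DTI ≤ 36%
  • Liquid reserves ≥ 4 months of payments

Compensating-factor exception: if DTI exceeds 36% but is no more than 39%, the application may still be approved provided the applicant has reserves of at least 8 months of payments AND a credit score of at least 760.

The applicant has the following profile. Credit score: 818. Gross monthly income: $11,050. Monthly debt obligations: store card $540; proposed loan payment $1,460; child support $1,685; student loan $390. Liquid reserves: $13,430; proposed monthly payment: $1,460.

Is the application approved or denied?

Credit score 818 ≥ 680 (meets base)
Total debts = (540 + 1,460 + 1,685 + 390) = 4,075. DTI: 4,075 ÷ 11,050 = 36.9%, over the 36% base limit.
Liquid reserves cover 13,430/1,460 = 9.2 months — ≥ 4 required
DTI 36.9% is within the 36%–39% exception band; checking compensating factors.
Reserves 9.2 ≥ 8 months; credit score 818 ≥ 760.
Both override conditions satisfied; DTI exception granted.

Approved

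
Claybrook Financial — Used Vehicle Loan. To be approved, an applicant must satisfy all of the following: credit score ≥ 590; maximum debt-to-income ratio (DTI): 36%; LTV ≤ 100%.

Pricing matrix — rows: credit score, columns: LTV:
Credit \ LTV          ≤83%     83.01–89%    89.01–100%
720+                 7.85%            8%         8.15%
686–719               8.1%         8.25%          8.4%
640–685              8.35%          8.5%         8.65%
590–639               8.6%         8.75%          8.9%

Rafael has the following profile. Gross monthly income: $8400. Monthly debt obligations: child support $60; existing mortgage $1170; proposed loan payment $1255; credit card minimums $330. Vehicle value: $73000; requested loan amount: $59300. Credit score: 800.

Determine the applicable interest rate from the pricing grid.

Credit score 800 ≥ 590; Total monthly debts = (60 + 1,170 + 1,255 + 330) = 2,815. DTI = 2,815/8,400 = 33.5% ≤ 36%
LTV: 59,300 ÷ 73,000 = 81.2%, within 100% cap
Score 800 is in the 720+ band; LTV 81.2% is in the ≤83% band → 7.85%.

7.85%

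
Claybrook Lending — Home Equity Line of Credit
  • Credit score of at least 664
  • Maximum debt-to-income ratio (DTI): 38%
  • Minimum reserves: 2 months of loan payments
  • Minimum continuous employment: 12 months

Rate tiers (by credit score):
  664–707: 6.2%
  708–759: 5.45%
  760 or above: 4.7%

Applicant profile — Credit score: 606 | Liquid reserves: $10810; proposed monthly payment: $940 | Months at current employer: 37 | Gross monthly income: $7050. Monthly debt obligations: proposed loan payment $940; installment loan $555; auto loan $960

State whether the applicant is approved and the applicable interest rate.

Denied

Credit score 606 < 664 (below minimum)
Reserves: 10,810 ÷ 940 = 11.5 months (meets 2-month minimum)
Total monthly debts = (940 + 555 + 960) = 2,455. DTI = 2,455/7,050 = 34.8% ≤ 38%
Employment 37 ≥ 12 months
Not all requirements met → denied.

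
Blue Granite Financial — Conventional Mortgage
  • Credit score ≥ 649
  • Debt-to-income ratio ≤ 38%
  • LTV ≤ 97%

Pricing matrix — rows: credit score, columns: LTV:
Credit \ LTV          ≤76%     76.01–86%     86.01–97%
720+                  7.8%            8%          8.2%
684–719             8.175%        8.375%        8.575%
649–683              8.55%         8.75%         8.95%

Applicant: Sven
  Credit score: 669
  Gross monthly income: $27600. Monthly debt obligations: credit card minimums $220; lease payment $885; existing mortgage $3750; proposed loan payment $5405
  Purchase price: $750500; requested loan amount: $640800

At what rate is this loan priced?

8.75%

Credit score 669 ≥ 649; Total monthly debts = (220 + 885 + 3,750 + 5,405) = 10,260. DTI = 10,260/27,600 = 37.2% ≤ 38%
Loan-to-value = 640,800/750,500 = 85.4% — pass (97% max)
Credit 669 → row 649–683; LTV 85.4% → column 76.01–86%. Grid cell → 8.75%.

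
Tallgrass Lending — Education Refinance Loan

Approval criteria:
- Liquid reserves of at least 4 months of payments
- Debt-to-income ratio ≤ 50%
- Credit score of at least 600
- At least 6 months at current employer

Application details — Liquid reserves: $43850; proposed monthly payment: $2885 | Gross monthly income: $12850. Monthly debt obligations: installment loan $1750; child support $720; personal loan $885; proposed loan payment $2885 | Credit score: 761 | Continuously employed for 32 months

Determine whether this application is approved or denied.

Reserves = 43,850/2,885 = 15.2 months ≥ 4
Total monthly debts = (1,750 + 720 + 885 + 2,885) = 6,240. DTI: 6,240 ÷ 12,850 = 48.6%, within the 50% cap
Credit score 761 ≥ 600 (meets)
Employment 32 ≥ 6 months
All criteria satisfied.

Approved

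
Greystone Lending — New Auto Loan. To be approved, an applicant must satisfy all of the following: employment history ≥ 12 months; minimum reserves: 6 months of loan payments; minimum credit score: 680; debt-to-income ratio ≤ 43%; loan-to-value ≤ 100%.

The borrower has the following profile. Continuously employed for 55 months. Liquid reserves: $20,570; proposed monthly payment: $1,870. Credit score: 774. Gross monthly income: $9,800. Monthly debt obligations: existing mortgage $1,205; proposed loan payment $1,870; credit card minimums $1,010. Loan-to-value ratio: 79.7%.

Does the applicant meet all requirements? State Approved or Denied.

Employment 55 ≥ 12 months
Liquid reserves cover 20,570/1,870 = 11.0 months — ≥ 6 required
Credit score 774 ≥ 680 (meets)
Total monthly debts = (1,205 + 1,870 + 1,010) = 4,085. Debt-to-income = 4,085/9,800 = 41.7% — meets 43% limit
LTV 79.7% — within 100%
All criteria satisfied.

Approved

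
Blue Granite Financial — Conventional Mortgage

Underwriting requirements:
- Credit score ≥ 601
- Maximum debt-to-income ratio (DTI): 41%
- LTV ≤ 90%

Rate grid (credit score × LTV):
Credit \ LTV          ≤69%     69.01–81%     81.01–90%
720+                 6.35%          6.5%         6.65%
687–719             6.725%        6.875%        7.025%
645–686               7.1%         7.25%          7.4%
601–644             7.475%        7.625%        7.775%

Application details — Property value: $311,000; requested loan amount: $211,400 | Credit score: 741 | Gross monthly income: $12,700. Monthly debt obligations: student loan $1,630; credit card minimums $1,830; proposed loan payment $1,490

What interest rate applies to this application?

6.35%

Credit score 741 ≥ 601; Total monthly debts = (1,630 + 1,830 + 1,490) = 4,950. DTI = 4,950/12,700 = 39% ≤ 41%
Loan-to-value = 211,400/311,000 = 68% — pass (90% max)
Credit 741 → row 720+; LTV 68% → column ≤69%. Grid cell → 6.35%.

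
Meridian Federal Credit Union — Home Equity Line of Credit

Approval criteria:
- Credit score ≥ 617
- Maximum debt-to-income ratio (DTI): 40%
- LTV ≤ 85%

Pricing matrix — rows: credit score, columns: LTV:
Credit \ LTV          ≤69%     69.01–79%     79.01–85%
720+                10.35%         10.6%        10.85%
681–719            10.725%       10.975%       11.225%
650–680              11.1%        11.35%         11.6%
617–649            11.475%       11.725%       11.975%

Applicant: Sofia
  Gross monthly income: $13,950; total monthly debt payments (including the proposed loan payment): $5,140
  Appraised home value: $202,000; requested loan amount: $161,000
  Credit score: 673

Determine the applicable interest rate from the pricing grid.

Credit score 673 ≥ 617; Debt-to-income = 5,140/13,950 = 36.8% — meets 40% limit
LTV = 161,000/202,000 = 79.7% ≤ 85%
Row: 673 falls in 650–680. Column: 79.7% falls in 79.01–85%. Rate = 11.6%.

11.6%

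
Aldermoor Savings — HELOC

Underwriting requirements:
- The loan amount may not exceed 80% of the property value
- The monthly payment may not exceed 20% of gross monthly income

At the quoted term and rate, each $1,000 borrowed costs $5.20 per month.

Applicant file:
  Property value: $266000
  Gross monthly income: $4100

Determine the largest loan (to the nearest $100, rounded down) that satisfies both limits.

Payment cap: 20% × $4,100 = $820/month.
At $5.20 per $1,000, that supports 820/5.20 × 1,000 ≈ $157,692 → $157,600.
LTV cap: 80% × $266,000 = $212,800 → $212,800.
Binding constraint: payment-to-income.

$157,600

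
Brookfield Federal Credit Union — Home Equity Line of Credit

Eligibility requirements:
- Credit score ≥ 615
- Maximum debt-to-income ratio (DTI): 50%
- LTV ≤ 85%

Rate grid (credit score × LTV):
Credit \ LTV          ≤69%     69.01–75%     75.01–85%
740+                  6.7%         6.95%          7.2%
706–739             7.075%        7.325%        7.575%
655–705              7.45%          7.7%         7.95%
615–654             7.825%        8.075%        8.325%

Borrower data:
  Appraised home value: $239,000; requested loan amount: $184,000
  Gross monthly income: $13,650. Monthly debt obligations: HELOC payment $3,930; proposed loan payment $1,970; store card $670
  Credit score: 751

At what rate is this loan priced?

7.2%

Credit score 751 ≥ 615; Total monthly debts = (3,930 + 1,970 + 670) = 6,570. DTI: 6,570 ÷ 13,650 = 48.1%, within the 50% cap
LTV: 184,000 ÷ 239,000 = 77%, within 85% cap
Score 751 is in the 740+ band; LTV 77% is in the 75.01–85% band → 7.2%.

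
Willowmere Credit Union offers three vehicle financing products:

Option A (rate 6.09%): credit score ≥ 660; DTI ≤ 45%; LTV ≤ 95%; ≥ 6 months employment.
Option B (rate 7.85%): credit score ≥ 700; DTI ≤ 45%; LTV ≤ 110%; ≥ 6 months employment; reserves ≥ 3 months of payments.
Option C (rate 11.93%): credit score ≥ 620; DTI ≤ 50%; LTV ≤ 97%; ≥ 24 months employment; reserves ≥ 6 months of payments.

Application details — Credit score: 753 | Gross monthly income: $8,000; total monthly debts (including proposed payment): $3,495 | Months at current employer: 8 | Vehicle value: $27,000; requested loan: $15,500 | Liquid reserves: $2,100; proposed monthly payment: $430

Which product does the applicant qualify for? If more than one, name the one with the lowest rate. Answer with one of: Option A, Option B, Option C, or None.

DTI = 3,495/8,000 = 43.7%.
LTV = 15,500/27,000 = 57.4%.
Reserves = 2,100/430 = 4.9 months.
Option A: score 753 ≥ 660; DTI 43.7% ≤ 45%; LTV 57.4% ≤ 95%; employment 8 ≥ 6 mo → qualifies.
Option B: score 753 ≥ 700; DTI 43.7% ≤ 45%; LTV 57.4% ≤ 110%; employment 8 ≥ 6 mo; reserves 4.9 ≥ 3 mo → qualifies.
Option C: score 753 ≥ 620; DTI 43.7% ≤ 50%; LTV 57.4% ≤ 97%; employment 8 < 24 mo; reserves 4.9 < 6 mo → does not qualify.
Qualifying: Option A, Option B. Lowest rate is 6.09% → Option A.

Option A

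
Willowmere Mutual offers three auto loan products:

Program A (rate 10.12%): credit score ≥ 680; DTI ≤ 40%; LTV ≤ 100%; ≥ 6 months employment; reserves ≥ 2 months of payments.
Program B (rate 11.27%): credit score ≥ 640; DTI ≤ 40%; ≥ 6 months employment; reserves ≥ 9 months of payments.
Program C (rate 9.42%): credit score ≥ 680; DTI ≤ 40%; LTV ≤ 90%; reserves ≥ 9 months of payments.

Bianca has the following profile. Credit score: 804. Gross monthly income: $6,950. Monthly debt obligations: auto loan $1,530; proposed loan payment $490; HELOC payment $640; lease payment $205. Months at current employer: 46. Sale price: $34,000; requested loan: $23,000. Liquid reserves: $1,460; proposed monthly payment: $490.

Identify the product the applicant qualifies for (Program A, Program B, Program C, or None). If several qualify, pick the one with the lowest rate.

None

Total debts = (1,530 + 490 + 640 + 205) = 2,865; DTI = 2,865/6,950 = 41.2%.
LTV = 23,000/34,000 = 67.6%.
Reserves = 1,460/490 = 3.0 months.
Program A: score 804 ≥ 680; DTI 41.2% > 40%; LTV 67.6% ≤ 100%; employment 46 ≥ 6 mo; reserves 3.0 ≥ 2 mo → does not qualify.
Program B: score 804 ≥ 640; DTI 41.2% > 40%; employment 46 ≥ 6 mo; reserves 3.0 < 9 mo → does not qualify.
Program C: score 804 ≥ 680; DTI 41.2% > 40%; LTV 67.6% ≤ 90%; reserves 3.0 < 9 mo → does not qualify.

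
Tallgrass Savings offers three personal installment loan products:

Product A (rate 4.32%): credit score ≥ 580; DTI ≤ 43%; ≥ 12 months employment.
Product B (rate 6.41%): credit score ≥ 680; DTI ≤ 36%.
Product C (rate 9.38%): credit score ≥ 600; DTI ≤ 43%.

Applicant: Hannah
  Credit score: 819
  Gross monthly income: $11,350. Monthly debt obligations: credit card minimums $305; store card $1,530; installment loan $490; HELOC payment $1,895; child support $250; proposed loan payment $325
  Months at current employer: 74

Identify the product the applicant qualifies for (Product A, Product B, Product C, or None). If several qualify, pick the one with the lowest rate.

Total debts = (305 + 1,530 + 490 + 1,895 + 250 + 325) = 4,795; DTI = 4,795/11,350 = 42.2%.
Product A: score 819 ≥ 580; DTI 42.2% ≤ 43%; employment 74 ≥ 12 mo → qualifies.
Product B: score 819 ≥ 680; DTI 42.2% > 36% → does not qualify.
Product C: score 819 ≥ 600; DTI 42.2% ≤ 43% → qualifies.
Qualifying: Product A, Product C. Lowest rate is 4.32% → Product A.

Product A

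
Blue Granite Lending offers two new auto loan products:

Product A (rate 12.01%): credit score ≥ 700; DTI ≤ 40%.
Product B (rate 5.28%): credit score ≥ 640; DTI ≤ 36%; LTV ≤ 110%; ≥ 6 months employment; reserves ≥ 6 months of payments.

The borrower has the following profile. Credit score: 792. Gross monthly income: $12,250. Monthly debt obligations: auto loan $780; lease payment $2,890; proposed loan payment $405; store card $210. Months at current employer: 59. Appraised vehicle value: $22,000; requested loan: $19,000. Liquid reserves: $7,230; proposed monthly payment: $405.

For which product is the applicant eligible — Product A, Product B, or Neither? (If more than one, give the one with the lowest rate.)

Total debts = (780 + 2,890 + 405 + 210) = 4,285; DTI = 4,285/12,250 = 35%.
LTV = 19,000/22,000 = 86.4%.
Reserves = 7,230/405 = 17.9 months.
Product A: score 792 ≥ 700; DTI 35% ≤ 40% → qualifies.
Product B: score 792 ≥ 640; DTI 35% ≤ 36%; LTV 86.4% ≤ 110%; employment 59 ≥ 6 mo; reserves 17.9 ≥ 6 mo → qualifies.
Qualifying: Product A, Product B. Lowest rate is 5.28% → Product B.

Product B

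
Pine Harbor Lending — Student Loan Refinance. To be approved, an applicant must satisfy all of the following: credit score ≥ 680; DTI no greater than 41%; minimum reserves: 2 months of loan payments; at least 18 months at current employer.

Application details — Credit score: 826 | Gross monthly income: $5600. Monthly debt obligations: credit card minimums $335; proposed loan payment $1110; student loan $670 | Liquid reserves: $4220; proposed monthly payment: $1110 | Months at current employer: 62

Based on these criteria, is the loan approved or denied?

Credit score 826 ≥ 680 (meets)
Total monthly debts = (335 + 1,110 + 670) = 2,115. Debt-to-income = 2,115/5,600 = 37.8% — meets 41% limit
Liquid reserves cover 4,220/1,110 = 3.8 months — ≥ 2 required
Employment 62 ≥ 18 months
All criteria satisfied.

Approved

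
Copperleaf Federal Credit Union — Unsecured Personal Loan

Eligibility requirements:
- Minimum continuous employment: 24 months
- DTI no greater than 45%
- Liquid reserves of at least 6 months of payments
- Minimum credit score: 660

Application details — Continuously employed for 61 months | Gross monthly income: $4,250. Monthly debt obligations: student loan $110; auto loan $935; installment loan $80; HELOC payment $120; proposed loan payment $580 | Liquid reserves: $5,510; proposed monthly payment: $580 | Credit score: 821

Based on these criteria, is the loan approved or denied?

Approved

Employment 61 ≥ 24 months
Total monthly debts = (110 + 935 + 80 + 120 + 580) = 1,825. DTI: 1,825 ÷ 4,250 = 42.9%, within the 45% cap
Reserves: 5,510 ÷ 580 = 9.5 months (meets 6-month minimum)
Credit score 821 ≥ 660 (meets)
All criteria satisfied.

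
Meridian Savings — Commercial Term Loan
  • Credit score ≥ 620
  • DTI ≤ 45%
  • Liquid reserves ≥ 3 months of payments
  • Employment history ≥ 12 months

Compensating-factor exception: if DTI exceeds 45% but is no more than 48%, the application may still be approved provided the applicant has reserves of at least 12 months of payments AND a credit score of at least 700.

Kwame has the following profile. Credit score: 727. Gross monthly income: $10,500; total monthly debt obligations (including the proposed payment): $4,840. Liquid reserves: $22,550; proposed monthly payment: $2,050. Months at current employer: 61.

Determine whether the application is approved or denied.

Denied

Credit score 727 ≥ 620 (meets base)
DTI: 4,840 ÷ 10,500 = 46.1%, over the 45% base limit.
Reserves: 22,550 ÷ 2,050 = 11.0 months (meets 3-month minimum)
Employment 61 ≥ 12 months
DTI 46.1% is within the 45%–48% exception band; checking compensating factors.
Override check — reserves: 11.0 mo (short of 12); score: 727 (ok).
Compensating-factor requirement not fully met.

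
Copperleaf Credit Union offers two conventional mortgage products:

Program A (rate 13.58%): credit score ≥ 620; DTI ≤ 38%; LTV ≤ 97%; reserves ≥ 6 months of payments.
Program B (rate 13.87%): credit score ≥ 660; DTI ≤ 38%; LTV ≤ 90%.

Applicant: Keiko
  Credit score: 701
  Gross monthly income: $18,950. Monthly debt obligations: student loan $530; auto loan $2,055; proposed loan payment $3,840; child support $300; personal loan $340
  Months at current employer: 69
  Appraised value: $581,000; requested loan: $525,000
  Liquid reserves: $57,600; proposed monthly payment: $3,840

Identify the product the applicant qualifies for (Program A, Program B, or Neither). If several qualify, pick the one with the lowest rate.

Program A

Total debts = (530 + 2,055 + 3,840 + 300 + 340) = 7,065; DTI = 7,065/18,950 = 37.3%.
LTV = 525,000/581,000 = 90.4%.
Reserves = 57,600/3,840 = 15.0 months.
Program A: score 701 ≥ 620; DTI 37.3% ≤ 38%; LTV 90.4% ≤ 97%; reserves 15.0 ≥ 6 mo → qualifies.
Program B: score 701 ≥ 660; DTI 37.3% ≤ 38%; LTV 90.4% > 90% → does not qualify.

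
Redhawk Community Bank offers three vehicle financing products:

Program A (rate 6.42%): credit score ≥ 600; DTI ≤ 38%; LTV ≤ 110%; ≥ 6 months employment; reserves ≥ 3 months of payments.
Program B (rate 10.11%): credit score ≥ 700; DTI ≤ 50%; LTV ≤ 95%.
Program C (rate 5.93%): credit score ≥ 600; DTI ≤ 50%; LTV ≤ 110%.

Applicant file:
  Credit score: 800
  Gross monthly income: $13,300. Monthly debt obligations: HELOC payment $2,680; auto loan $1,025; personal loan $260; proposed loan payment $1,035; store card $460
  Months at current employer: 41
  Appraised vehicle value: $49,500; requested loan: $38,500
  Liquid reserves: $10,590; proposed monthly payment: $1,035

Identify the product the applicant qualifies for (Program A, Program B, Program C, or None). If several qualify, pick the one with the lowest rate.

Program C

Total debts = (2,680 + 1,025 + 260 + 1,035 + 460) = 5,460; DTI = 5,460/13,300 = 41.1%.
LTV = 38,500/49,500 = 77.8%.
Reserves = 10,590/1,035 = 10.2 months.
Program A: score 800 ≥ 600; DTI 41.1% > 38%; LTV 77.8% ≤ 110%; employment 41 ≥ 6 mo; reserves 10.2 ≥ 3 mo → does not qualify.
Program B: score 800 ≥ 700; DTI 41.1% ≤ 50%; LTV 77.8% ≤ 95% → qualifies.
Program C: score 800 ≥ 600; DTI 41.1% ≤ 50%; LTV 77.8% ≤ 110% → qualifies.
Qualifying: Program B, Program C. Lowest rate is 5.93% → Program C.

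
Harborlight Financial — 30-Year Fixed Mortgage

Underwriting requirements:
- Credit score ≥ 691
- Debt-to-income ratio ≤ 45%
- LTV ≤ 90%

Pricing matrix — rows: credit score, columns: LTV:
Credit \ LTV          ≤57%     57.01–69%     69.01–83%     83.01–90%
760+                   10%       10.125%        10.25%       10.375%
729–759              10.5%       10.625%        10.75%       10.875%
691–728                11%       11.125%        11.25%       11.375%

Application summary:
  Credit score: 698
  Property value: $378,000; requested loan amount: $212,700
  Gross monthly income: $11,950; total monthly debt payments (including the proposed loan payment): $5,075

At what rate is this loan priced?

11%

Credit score 698 ≥ 691; DTI = 5,075/11,950 = 42.5% ≤ 45%
Loan-to-value = 212,700/378,000 = 56.3% — pass (90% max)
Row: 698 falls in 691–728. Column: 56.3% falls in ≤57%. Rate = 11%.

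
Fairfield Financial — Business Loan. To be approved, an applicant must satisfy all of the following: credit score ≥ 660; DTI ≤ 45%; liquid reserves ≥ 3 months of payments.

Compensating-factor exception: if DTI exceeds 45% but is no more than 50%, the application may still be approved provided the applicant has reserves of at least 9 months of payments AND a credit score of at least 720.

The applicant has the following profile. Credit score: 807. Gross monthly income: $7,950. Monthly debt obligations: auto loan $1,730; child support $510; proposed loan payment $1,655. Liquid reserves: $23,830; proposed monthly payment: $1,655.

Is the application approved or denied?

Credit score 807 ≥ 660 (meets base)
Total debts = (1,730 + 510 + 1,655) = 3,895. DTI = 3,895/7,950 = 49% > 45% — standard DTI limit exceeded.
Liquid reserves cover 23,830/1,655 = 14.4 months — ≥ 3 required
49% falls in the override range (45%–50%), so the compensating-factor test applies.
Override check — reserves: 14.4 mo (ok); score: 807 (ok).
Both compensating conditions met → exception applies.

Approved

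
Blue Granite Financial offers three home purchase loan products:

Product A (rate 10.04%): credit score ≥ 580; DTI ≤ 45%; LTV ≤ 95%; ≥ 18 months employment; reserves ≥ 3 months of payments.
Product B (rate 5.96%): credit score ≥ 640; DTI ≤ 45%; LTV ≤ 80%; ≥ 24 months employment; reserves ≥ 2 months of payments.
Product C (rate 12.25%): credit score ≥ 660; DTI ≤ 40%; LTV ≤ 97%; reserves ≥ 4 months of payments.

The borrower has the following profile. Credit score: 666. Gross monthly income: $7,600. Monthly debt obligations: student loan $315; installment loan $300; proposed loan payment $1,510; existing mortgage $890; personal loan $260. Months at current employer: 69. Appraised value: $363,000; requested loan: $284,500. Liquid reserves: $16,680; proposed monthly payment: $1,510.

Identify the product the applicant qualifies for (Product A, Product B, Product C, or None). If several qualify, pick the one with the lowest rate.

Product B

Total debts = (315 + 300 + 1,510 + 890 + 260) = 3,275; DTI = 3,275/7,600 = 43.1%.
LTV = 284,500/363,000 = 78.4%.
Reserves = 16,680/1,510 = 11.0 months.
Product A: score 666 ≥ 580; DTI 43.1% ≤ 45%; LTV 78.4% ≤ 95%; employment 69 ≥ 18 mo; reserves 11.0 ≥ 3 mo → qualifies.
Product B: score 666 ≥ 640; DTI 43.1% ≤ 45%; LTV 78.4% ≤ 80%; employment 69 ≥ 24 mo; reserves 11.0 ≥ 2 mo → qualifies.
Product C: score 666 ≥ 660; DTI 43.1% > 40%; LTV 78.4% ≤ 97%; reserves 11.0 ≥ 4 mo → does not qualify.
Qualifying: Product A, Product B. Lowest rate is 5.96% → Product B.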